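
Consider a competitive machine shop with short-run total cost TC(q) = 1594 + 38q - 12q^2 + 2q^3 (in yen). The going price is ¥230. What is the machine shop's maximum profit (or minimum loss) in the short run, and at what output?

Profit = -¥314 at q = 8

AVC = 38 - 12q + 2q^2; min AVC = ¥20 at q = 3. Since P = ¥230 ≥ min AVC, the firm produces.
With MC = 38 - 24q + 6q^2, P = MC on the upward-sloping part at q* = 8.
TR = 230·8 = 1840. TC = 1594 + 560 = 2154. Profit = 1840 − 2154 = -¥314.
Shutting down would mean losing the fixed cost of ¥1594, so operating at a loss of ¥314 is better by ¥1280.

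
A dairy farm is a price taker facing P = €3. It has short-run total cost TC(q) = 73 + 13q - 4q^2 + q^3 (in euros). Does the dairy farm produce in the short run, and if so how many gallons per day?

Shut down

From TC, MC = TC'(q) = 13 - 8q + 3q^2 and AVC = VC/q = 13 - 4q + q^2.
The AVC parabola has its vertex at q = 4/2 = 2, where AVC = 13 - 4·2 + 2^2 = €9.
P = €3 lies below min AVC = €9; no output level covers variable cost.
The firm minimizes its loss by shutting down and losing only its fixed cost of €73.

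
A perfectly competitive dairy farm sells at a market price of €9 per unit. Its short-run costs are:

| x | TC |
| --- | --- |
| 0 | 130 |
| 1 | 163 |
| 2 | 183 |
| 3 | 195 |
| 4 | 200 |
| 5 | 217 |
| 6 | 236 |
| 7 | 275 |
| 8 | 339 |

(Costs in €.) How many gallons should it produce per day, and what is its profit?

x = 0 (shut down); profit = -€130

Compute π = P·x − TC at each output: x=0: -130; x=1: -154; x=2: -165; x=3: -168; x=4: -164; x=5: -172; x=6: -182; x=7: -212; x=8: -267.
Profit is highest at x = 0. Equivalently, the lowest AVC in the table is 87/5 ≈ €17.40 at x = 5, and P = €9 falls below it — price never covers variable cost, so the firm shuts down and loses only its fixed cost.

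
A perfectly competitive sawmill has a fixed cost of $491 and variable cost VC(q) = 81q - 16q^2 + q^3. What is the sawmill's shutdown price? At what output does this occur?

$17 per unit, at q = 8

The firm shuts down when price falls below the minimum of average variable cost. AVC = VC/q = 81 - 16q + q^2.
dAVC/dq = -16 + 2q = 0 gives q = 8. min AVC = 81 - 16·8 + 8^2 = 17.
For P < $17 the firm produces nothing.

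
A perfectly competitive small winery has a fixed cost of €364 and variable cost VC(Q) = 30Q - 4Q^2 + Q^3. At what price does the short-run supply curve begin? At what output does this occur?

The firm shuts down when price falls below the minimum of average variable cost. AVC = VC/Q = 30 - 4Q + Q^2.
dAVC/dQ = -4 + 2Q = 0 gives Q = 2. min AVC = 30 - 4·2 + 2^2 = 26.
The firm shuts down for any P below €26.

€26 per unit, at Q = 2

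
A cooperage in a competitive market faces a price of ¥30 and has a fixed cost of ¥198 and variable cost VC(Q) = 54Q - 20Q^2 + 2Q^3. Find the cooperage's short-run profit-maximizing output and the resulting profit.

Profit = -¥54 at Q = 6

AVC = 54 - 20Q + 2Q^2 has its minimum ¥4 at Q = 5; price ¥30 clears that bar, so the firm operates.
With MC = 54 - 40Q + 6Q^2, P = MC on the upward-sloping part at Q* = 6.
TR = 30·6 = 180. TC = 198 + 36 = 234. Profit = 180 − 234 = -¥54.
Shutting down would mean losing the fixed cost of ¥198, so operating at a loss of ¥54 is better by ¥144.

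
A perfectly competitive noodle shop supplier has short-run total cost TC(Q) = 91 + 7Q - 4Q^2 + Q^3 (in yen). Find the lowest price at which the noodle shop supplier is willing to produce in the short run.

¥3 per unit

The shutdown price is the minimum of AVC. VC = 7Q - 4Q^2 + Q^3, so AVC = 7 - 4Q + Q^2.
dAVC/dQ = -4 + 2Q = 0 gives Q = 2. min AVC = 7 - 4·2 + 2^2 = 3.
The firm shuts down for any P below ¥3.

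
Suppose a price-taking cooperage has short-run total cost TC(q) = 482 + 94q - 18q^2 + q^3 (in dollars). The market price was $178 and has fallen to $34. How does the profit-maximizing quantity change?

AVC = 94 - 18q + q^2, minimized at q = 9 where min AVC = $13. MC = 94 - 36q + 3q^2.
At P = $178 ≥ min AVC, set P = MC on the rising branch: q = 14.
At P = $34 ≥ min AVC, set P = MC: q = 10. The firm stays open but cuts output.

Output falls from 14 to 10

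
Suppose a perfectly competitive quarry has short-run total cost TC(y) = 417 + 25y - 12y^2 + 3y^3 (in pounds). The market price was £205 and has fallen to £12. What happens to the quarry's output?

Output falls from 6 to 0 (the firm shuts down)

AVC = 25 - 12y + 3y^2, minimized at y = 2 where min AVC = £13. MC = 25 - 24y + 9y^2.
With P = £205 above the shutdown price, P = MC gives y = 6.
At P = £12 < min AVC = £13, price no longer covers variable cost at any output, so the firm shuts down: y = 0.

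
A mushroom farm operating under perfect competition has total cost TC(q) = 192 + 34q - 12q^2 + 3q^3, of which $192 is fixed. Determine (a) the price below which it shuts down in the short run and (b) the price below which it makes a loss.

Shutdown price = min AVC. AVC = 34 - 12q + 3q^2, with vertex at q = 2 and minimum $22.
ATC = 192/q + 34 - 12q + 3q^2. Setting dATC/dq = −192/q^2 − 12 + 6q = 0 gives q = 4 (since 6·4^3 − 12·4^2 = 192).
min ATC = 192/4 + 34 − 12·4 + 3·4^2 = $82. That is the break-even price.
Between these two prices the firm operates at a loss; above $82 it earns a profit.

Shutdown price = $22; break-even price = $82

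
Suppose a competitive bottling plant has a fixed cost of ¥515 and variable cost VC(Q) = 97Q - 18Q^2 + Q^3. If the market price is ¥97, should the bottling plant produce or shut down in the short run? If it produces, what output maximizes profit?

Produce at Q = 12

Strip out fixed cost: VC = 97Q - 18Q^2 + Q^3. Then AVC = 97 - 18Q + Q^2 and MC = 97 - 36Q + 3Q^2.
The AVC parabola has its vertex at Q = 18/2 = 9, where AVC = 97 - 18·9 + 9^2 = ¥16.
Because ¥97 ≥ ¥16, revenue can cover variable cost; the firm operates.
Solving P = MC: -36Q + 3Q^2 = 0 ⇒ Q = 0 or 12. On the upward-sloping branch, Q* = 12.
Check: AVC at Q = 12 is ¥25 ≤ P, so revenue covers variable cost.
Profit = P·Q − TC = 97·12 − 815 = ¥349.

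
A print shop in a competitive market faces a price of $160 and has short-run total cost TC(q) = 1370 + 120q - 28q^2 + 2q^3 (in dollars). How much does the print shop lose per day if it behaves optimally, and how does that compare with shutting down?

Profit = -$170 at q = 10

AVC = 120 - 28q + 2q^2; min AVC = $22 at q = 7. Since P = $160 ≥ min AVC, the firm produces.
With MC = 120 - 56q + 6q^2, P = MC on the upward-sloping part at q* = 10.
TR = 160·10 = 1600. TC = 1370 + 400 = 1770. Profit = 1600 − 1770 = -$170.
By producing, the firm covers all variable cost plus $1200 of fixed cost; shutting down would lose the full $1370.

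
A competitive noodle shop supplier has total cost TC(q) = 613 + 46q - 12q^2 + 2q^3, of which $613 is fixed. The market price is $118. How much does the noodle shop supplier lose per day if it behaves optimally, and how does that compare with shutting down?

Profit = -$181 at q = 6

AVC = 46 - 12q + 2q^2; min AVC = $28 at q = 3. Since P = $118 ≥ min AVC, the firm produces.
MC = 46 - 24q + 6q^2. Setting P = MC and taking the root on the rising branch gives q* = 6.
TR = 118·6 = 708. TC = 613 + 276 = 889. Profit = 708 − 889 = -$181.
By producing, the firm covers all variable cost plus $432 of fixed cost; shutting down would lose the full $613.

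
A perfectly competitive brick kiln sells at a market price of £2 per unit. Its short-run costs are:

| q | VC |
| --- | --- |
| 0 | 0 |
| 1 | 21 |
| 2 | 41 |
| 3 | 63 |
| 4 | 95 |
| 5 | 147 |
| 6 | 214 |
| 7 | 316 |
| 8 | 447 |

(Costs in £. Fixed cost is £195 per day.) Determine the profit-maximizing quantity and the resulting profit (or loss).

Tabulate TR − TC: q=0: -195; q=1: -214; q=2: -232; q=3: -252; q=4: -282; q=5: -332; q=6: -397; q=7: -497; q=8: -626.
Profit is highest at q = 0. Equivalently, the lowest AVC in the table is 41/2 ≈ £20.50 at q = 2, and P = £2 falls below it — price never covers variable cost, so the firm shuts down and loses only its fixed cost.

q = 0 (shut down); profit = -£195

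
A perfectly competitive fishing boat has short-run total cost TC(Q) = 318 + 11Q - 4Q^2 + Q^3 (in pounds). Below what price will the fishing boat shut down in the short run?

£7 per unit

The shutdown price is the minimum of AVC. VC = 11Q - 4Q^2 + Q^3, so AVC = 11 - 4Q + Q^2.
dAVC/dQ = -4 + 2Q = 0 gives Q = 2. min AVC = 11 - 4·2 + 2^2 = 7.
For P < £7 the firm produces nothing.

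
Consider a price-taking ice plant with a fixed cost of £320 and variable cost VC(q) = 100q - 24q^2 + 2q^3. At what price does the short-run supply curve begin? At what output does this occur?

£28 per unit, at q = 6

The firm shuts down when price falls below the minimum of average variable cost. AVC = VC/q = 100 - 24q + 2q^2.
dAVC/dq = -24 + 4q = 0 gives q = 6. min AVC = 100 - 24·6 + 2·6^2 = 28.
The firm shuts down for any P below £28.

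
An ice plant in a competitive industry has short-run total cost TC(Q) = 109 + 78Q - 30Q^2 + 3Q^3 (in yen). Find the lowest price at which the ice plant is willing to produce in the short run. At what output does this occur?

The firm shuts down when price falls below the minimum of average variable cost. AVC = VC/Q = 78 - 30Q + 3Q^2.
dAVC/dQ = -30 + 6Q = 0 gives Q = 5. min AVC = 78 - 30·5 + 3·5^2 = 3.
For P < ¥3 the firm produces nothing.

¥3 per unit, at Q = 5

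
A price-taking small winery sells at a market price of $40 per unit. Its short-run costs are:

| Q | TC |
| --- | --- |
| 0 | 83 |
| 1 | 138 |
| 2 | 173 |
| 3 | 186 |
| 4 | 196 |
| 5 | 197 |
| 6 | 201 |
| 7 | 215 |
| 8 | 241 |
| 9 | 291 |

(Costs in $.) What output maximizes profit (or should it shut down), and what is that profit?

Compute π = P·Q − TC at each output: Q=0: -83; Q=1: -98; Q=2: -93; Q=3: -66; Q=4: -36; Q=5: 3; Q=6: 39; Q=7: 65; Q=8: 79; Q=9: 69.
Profit is maximized at Q = 8. AVC there is 158/8 = $19.75 ≤ P, so producing beats shutting down (which would give -$83).

Q = 8; profit = $79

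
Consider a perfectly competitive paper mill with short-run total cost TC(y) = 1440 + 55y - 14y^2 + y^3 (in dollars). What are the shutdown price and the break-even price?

Shutdown price = $6; break-even price = $151

Shutdown price = min AVC. AVC = 55 - 14y + y^2, with vertex at y = 7 and minimum $6.
ATC = 1440/y + 55 - 14y + y^2. Setting dATC/dy = −1440/y^2 − 14 + 2y = 0 gives y = 12 (since 2·12^3 − 14·12^2 = 1440).
min ATC = 1440/12 + 55 − 14·12 + 12^2 = $151. That is the break-even price.
Between these two prices the firm operates at a loss; above $151 it earns a profit.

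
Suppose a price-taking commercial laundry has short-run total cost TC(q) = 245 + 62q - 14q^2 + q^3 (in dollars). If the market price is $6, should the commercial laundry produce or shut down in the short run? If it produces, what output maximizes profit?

Variable cost is VC = 62q - 14q^2 + q^3, so AVC = VC/q = 62 - 14q + q^2 and MC = dTC/dq = 62 - 28q + 3q^2.
The AVC parabola has its vertex at q = 14/2 = 7, where AVC = 62 - 14·7 + 7^2 = $13.
Since P = $6 < min AVC = $13, price fails to cover variable cost at any output.
The firm minimizes its loss by shutting down and losing only its fixed cost of $245.

Shut down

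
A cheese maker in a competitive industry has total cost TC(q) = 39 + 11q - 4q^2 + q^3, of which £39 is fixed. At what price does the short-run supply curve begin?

£7 per unit

Short-run supply begins at min AVC. From VC = 11q - 4q^2 + q^3, AVC = 11 - 4q + q^2.
At the minimum of AVC, MC = AVC. MC = 11 - 8q + 3q^2; setting MC = AVC gives 2q^2 - 4q = 0, so q = 2. min AVC = 7.
So the shutdown price is £7.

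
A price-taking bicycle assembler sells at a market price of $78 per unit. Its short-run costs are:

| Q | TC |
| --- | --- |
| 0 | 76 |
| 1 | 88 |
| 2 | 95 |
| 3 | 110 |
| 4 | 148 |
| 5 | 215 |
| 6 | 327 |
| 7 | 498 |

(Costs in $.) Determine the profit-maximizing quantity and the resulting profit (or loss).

Q = 5; profit = $175

Profit at each row (π = 78Q − TC): Q=0: -76; Q=1: -10; Q=2: 61; Q=3: 124; Q=4: 164; Q=5: 175; Q=6: 141; Q=7: 48.
Profit is maximized at Q = 5. AVC there is 139/5 = $27.80 ≤ P, so producing beats shutting down (which would give -$76).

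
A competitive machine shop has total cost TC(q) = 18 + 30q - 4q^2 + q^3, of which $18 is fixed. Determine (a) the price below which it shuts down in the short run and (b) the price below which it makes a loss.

Shutdown price = min AVC. AVC = 30 - 4q + q^2, with vertex at q = 2 and minimum $26.
ATC = 18/q + 30 - 4q + q^2. Setting dATC/dq = −18/q^2 − 4 + 2q = 0 gives q = 3 (since 2·3^3 − 4·3^2 = 18).
min ATC = 18/3 + 30 − 4·3 + 3^2 = $33. That is the break-even price.
Between these two prices the firm operates at a loss; above $33 it earns a profit.

Shutdown price = $26; break-even price = $33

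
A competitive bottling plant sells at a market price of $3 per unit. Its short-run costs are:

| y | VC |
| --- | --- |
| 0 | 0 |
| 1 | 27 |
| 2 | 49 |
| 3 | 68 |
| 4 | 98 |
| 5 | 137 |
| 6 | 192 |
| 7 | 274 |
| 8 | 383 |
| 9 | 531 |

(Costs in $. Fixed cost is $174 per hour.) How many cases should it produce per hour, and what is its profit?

y = 0 (shut down); profit = -$174

Profit at each row (π = 3y − TC): y=0: -174; y=1: -198; y=2: -217; y=3: -233; y=4: -260; y=5: -296; y=6: -348; y=7: -427; y=8: -533; y=9: -678.
Profit is highest at y = 0. Equivalently, the lowest AVC in the table is 68/3 ≈ $22.67 at y = 3, and P = $3 falls below it — price never covers variable cost, so the firm shuts down and loses only its fixed cost.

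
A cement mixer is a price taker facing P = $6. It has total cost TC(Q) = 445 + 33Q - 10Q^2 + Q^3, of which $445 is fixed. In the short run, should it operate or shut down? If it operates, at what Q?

Shut down

Strip out fixed cost: VC = 33Q - 10Q^2 + Q^3. Then AVC = 33 - 10Q + Q^2 and MC = 33 - 20Q + 3Q^2.
AVC is minimized where dAVC/dQ = -10 + 2Q = 0, at Q = 5; min AVC = 33 - 10·5 + 5^2 = $8.
P = $6 lies below min AVC = $8; no output level covers variable cost.
The firm minimizes its loss by shutting down and losing only its fixed cost of $445.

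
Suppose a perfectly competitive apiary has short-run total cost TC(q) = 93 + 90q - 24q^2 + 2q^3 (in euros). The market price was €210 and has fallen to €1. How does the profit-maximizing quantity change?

MC = 90 - 48q + 6q^2; the shutdown threshold is min AVC = €18 (at q = 6).
At P = €210 ≥ min AVC, set P = MC on the rising branch: q = 10.
At P = €1 < min AVC = €18, price no longer covers variable cost at any output, so the firm shuts down: q = 0.

Output falls from 10 to 0 (the firm shuts down)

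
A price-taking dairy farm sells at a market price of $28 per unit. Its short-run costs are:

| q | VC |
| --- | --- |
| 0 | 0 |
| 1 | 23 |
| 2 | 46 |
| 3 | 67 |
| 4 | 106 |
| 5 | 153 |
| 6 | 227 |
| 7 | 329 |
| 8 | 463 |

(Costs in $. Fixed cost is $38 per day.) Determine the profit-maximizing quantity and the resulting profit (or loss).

Profit at each row (π = 28q − TC): q=0: -38; q=1: -33; q=2: -28; q=3: -21; q=4: -32; q=5: -51; q=6: -97; q=7: -171; q=8: -277.
Profit is maximized at q = 3. AVC there is 67/3 = $22.33 ≤ P, so producing beats shutting down (which would give -$38).

q = 3; profit = -$21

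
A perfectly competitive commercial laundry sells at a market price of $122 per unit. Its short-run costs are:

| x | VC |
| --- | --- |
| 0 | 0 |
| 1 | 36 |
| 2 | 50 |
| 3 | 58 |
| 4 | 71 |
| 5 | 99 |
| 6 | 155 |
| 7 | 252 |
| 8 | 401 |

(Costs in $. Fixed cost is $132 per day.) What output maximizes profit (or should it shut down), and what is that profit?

Compute π = P·x − TC at each output: x=0: -132; x=1: -46; x=2: 62; x=3: 176; x=4: 285; x=5: 379; x=6: 445; x=7: 470; x=8: 443.
Profit is maximized at x = 7. AVC there is 252/7 = $36 ≤ P, so producing beats shutting down (which would give -$132).

x = 7; profit = $470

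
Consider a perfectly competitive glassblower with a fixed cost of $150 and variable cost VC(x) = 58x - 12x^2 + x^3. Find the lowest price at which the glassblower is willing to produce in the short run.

$22 per unit

The shutdown price is the minimum of AVC. VC = 58x - 12x^2 + x^3, so AVC = 58 - 12x + x^2.
At the minimum of AVC, MC = AVC. MC = 58 - 24x + 3x^2; setting MC = AVC gives 2x^2 - 12x = 0, so x = 6. min AVC = 22.
For P < $22 the firm produces nothing.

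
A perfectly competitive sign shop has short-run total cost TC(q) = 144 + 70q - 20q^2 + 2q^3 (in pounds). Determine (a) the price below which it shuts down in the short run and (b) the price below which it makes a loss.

Shutdown price = min AVC. AVC = 70 - 20q + 2q^2, with vertex at q = 5 and minimum £20.
ATC = 144/q + 70 - 20q + 2q^2. Setting dATC/dq = −144/q^2 − 20 + 4q = 0 gives q = 6 (since 4·6^3 − 20·6^2 = 144).
min ATC = 144/6 + 70 − 20·6 + 2·6^2 = £46. That is the break-even price.
Between these two prices the firm operates at a loss; above £46 it earns a profit.

Shutdown price = £20; break-even price = £46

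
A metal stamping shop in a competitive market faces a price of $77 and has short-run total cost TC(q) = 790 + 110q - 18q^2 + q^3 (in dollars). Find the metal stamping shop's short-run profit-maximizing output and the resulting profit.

Profit = -$306 at q = 11

AVC = 110 - 18q + q^2; min AVC = $29 at q = 9. Since P = $77 ≥ min AVC, the firm produces.
MC = 110 - 36q + 3q^2. Setting P = MC and taking the root on the rising branch gives q* = 11.
TR = 77·11 = 847. TC = 790 + 363 = 1153. Profit = 847 − 1153 = -$306.
Shutting down would mean losing the fixed cost of $790, so operating at a loss of $306 is better by $484.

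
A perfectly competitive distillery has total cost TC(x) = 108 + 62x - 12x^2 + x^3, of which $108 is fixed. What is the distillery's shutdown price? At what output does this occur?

$26 per unit, at x = 6

The firm shuts down when price falls below the minimum of average variable cost. AVC = VC/x = 62 - 12x + x^2.
At the minimum of AVC, MC = AVC. MC = 62 - 24x + 3x^2; setting MC = AVC gives 2x^2 - 12x = 0, so x = 6. min AVC = 26.
The firm shuts down for any P below $26.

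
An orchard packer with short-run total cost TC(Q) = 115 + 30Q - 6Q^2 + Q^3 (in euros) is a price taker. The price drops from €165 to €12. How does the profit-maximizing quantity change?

Output falls from 9 to 0 (the firm shuts down)

AVC = 30 - 6Q + Q^2, minimized at Q = 3 where min AVC = €21. MC = 30 - 12Q + 3Q^2.
With P = €165 above the shutdown price, P = MC gives Q = 9.
At P = €12 < min AVC = €21, price no longer covers variable cost at any output, so the firm shuts down: Q = 0.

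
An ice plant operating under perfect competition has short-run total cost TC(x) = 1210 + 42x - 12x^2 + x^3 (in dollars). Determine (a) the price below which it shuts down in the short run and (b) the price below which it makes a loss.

Shutdown price = $6; break-even price = $141

Shutdown price = min AVC. AVC = 42 - 12x + x^2, with vertex at x = 6 and minimum $6.
ATC = 1210/x + 42 - 12x + x^2. Setting dATC/dx = −1210/x^2 − 12 + 2x = 0 gives x = 11 (since 2·11^3 − 12·11^2 = 1210).
min ATC = 1210/11 + 42 − 12·11 + 11^2 = $141. That is the break-even price.
For $6 ≤ P < $141 the firm produces at a loss; below $6 it shuts down.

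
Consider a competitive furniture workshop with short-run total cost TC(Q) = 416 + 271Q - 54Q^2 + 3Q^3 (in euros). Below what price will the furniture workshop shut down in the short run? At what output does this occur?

€28 per unit, at Q = 9

The firm shuts down when price falls below the minimum of average variable cost. AVC = VC/Q = 271 - 54Q + 3Q^2.
At the minimum of AVC, MC = AVC. MC = 271 - 108Q + 9Q^2; setting MC = AVC gives 6Q^2 - 54Q = 0, so Q = 9. min AVC = 28.
The firm shuts down for any P below €28.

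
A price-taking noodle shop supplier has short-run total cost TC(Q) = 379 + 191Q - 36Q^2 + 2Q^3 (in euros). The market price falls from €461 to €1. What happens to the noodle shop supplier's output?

Output falls from 15 to 0 (the firm shuts down)

AVC = 191 - 36Q + 2Q^2, minimized at Q = 9 where min AVC = €29. MC = 191 - 72Q + 6Q^2.
At P = €461 ≥ min AVC, set P = MC on the rising branch: Q = 15.
At P = €1 < min AVC = €29, price no longer covers variable cost at any output, so the firm shuts down: Q = 0.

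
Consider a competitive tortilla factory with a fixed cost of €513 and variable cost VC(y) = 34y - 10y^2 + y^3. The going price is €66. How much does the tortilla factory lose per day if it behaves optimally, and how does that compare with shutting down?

AVC = 34 - 10y + y^2 has its minimum €9 at y = 5; price €66 clears that bar, so the firm operates.
MC = 34 - 20y + 3y^2. Setting P = MC and taking the root on the rising branch gives y* = 8.
TR = 66·8 = 528. TC = 513 + 144 = 657. Profit = 528 − 657 = -€129.
Shutting down would mean losing the fixed cost of €513, so operating at a loss of €129 is better by €384.

Profit = -€129 at y = 8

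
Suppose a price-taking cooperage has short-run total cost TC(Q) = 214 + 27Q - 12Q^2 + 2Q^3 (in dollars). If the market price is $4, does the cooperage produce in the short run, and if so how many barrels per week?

Variable cost is VC = 27Q - 12Q^2 + 2Q^3, so AVC = VC/Q = 27 - 12Q + 2Q^2 and MC = dTC/dQ = 27 - 24Q + 6Q^2.
AVC is minimized where dAVC/dQ = -12 + 4Q = 0, at Q = 3; min AVC = 27 - 12·3 + 2·3^2 = $9.
Since P = $4 < min AVC = $9, price fails to cover variable cost at any output.
Shutting down limits the loss to fixed cost, $214.

Shut down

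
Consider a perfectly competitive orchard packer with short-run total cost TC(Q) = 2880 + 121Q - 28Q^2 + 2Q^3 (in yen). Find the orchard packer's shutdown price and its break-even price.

Shutdown price = ¥23; break-even price = ¥313

Shutdown price = min AVC. AVC = 121 - 28Q + 2Q^2, with vertex at Q = 7 and minimum ¥23.
ATC = 2880/Q + 121 - 28Q + 2Q^2. Setting dATC/dQ = −2880/Q^2 − 28 + 4Q = 0 gives Q = 12 (since 4·12^3 − 28·12^2 = 2880).
min ATC = 2880/12 + 121 − 28·12 + 2·12^2 = ¥313. That is the break-even price.
Between these two prices the firm operates at a loss; above ¥313 it earns a profit.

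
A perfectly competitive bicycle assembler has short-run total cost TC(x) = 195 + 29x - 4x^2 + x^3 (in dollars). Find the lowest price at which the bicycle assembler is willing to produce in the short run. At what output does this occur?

The firm shuts down when price falls below the minimum of average variable cost. AVC = VC/x = 29 - 4x + x^2.
dAVC/dx = -4 + 2x = 0 gives x = 2. min AVC = 29 - 4·2 + 2^2 = 25.
The firm shuts down for any P below $25.

$25 per unit, at x = 2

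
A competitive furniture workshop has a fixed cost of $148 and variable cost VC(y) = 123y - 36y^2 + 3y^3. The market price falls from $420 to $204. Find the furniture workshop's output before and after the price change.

MC = 123 - 72y + 9y^2; the shutdown threshold is min AVC = $15 (at y = 6).
At P = $420 ≥ min AVC, set P = MC on the rising branch: y = 11.
At P = $204 ≥ min AVC, set P = MC: y = 9. The firm stays open but cuts output.

Output falls from 11 to 9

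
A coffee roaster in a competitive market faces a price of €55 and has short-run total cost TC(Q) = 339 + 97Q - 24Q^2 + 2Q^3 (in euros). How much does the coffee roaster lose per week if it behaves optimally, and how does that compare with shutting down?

AVC = 97 - 24Q + 2Q^2; min AVC = €25 at Q = 6. Since P = €55 ≥ min AVC, the firm produces.
With MC = 97 - 48Q + 6Q^2, P = MC on the upward-sloping part at Q* = 7.
TR = 55·7 = 385. TC = 339 + 189 = 528. Profit = 385 − 528 = -€143.
That loss of €143 beats the €339 the firm would lose by shutting down; producing recovers €196 of fixed cost.

Profit = -€143 at Q = 7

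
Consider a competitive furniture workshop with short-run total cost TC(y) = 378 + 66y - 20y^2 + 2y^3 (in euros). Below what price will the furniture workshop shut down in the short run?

€16 per unit

Short-run supply begins at min AVC. From VC = 66y - 20y^2 + 2y^3, AVC = 66 - 20y + 2y^2.
dAVC/dy = -20 + 4y = 0 gives y = 5. min AVC = 66 - 20·5 + 2·5^2 = 16.
For P < €16 the firm produces nothing.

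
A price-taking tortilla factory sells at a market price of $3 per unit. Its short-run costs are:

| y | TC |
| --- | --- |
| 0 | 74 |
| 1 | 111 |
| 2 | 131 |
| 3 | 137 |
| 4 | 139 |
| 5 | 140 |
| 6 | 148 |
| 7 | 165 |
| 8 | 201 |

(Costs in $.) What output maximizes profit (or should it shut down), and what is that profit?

Profit at each row (π = 3y − TC): y=0: -74; y=1: -108; y=2: -125; y=3: -128; y=4: -127; y=5: -125; y=6: -130; y=7: -144; y=8: -177.
Profit is highest at y = 0. Equivalently, the lowest AVC in the table is 74/6 ≈ $12.33 at y = 6, and P = $3 falls below it — price never covers variable cost, so the firm shuts down and loses only its fixed cost.

y = 0 (shut down); profit = -$74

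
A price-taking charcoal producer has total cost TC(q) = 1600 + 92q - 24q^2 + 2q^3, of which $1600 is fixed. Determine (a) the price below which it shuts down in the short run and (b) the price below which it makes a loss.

Shutdown price = $20; break-even price = $212

AVC = 92 - 24q + 2q^2; minimized at q = 6, giving min AVC = $20. That is the shutdown price.
ATC = 1600/q + 92 - 24q + 2q^2. Setting dATC/dq = −1600/q^2 − 24 + 4q = 0 gives q = 10 (since 4·10^3 − 24·10^2 = 1600).
min ATC = 1600/10 + 92 − 24·10 + 2·10^2 = $212. That is the break-even price.
Between these two prices the firm operates at a loss; above $212 it earns a profit.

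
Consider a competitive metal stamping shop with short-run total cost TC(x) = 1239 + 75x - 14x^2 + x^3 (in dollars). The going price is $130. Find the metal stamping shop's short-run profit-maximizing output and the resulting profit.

Profit = -$271 at x = 11

AVC = 75 - 14x + x^2 has its minimum $26 at x = 7; price $130 clears that bar, so the firm operates.
With MC = 75 - 28x + 3x^2, P = MC on the upward-sloping part at x* = 11.
TR = 130·11 = 1430. TC = 1239 + 462 = 1701. Profit = 1430 − 1701 = -$271.
That loss of $271 beats the $1239 the firm would lose by shutting down; producing recovers $968 of fixed cost.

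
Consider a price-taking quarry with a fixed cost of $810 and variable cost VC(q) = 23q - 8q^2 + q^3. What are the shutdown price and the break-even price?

Shutdown price = $7; break-even price = $122

AVC = 23 - 8q + q^2; minimized at q = 4, giving min AVC = $7. That is the shutdown price.
ATC = 810/q + 23 - 8q + q^2. Setting dATC/dq = −810/q^2 − 8 + 2q = 0 gives q = 9 (since 2·9^3 − 8·9^2 = 810).
min ATC = 810/9 + 23 − 8·9 + 9^2 = $122. That is the break-even price.
For $7 ≤ P < $122 the firm produces at a loss; below $7 it shuts down.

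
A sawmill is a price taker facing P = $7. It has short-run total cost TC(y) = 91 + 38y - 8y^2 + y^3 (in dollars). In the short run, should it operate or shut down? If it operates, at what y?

Variable cost is VC = 38y - 8y^2 + y^3, so AVC = VC/y = 38 - 8y + y^2 and MC = dTC/dy = 38 - 16y + 3y^2.
The AVC parabola has its vertex at y = 8/2 = 4, where AVC = 38 - 8·4 + 4^2 = $22.
With P < min AVC ($7 < $22), every unit sold adds to the loss.
Best response: produce nothing and absorb the $91 fixed cost.

Shut down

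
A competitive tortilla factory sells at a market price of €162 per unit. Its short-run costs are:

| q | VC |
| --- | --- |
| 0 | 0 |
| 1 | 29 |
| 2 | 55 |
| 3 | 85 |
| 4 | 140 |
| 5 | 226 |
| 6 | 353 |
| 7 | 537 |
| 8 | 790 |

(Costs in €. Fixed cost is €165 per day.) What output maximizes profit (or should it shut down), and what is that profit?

Tabulate TR − TC: q=0: -165; q=1: -32; q=2: 104; q=3: 236; q=4: 343; q=5: 419; q=6: 454; q=7: 432; q=8: 341.
Profit is maximized at q = 6. AVC there is 353/6 = €58.83 ≤ P, so producing beats shutting down (which would give -€165).

q = 6; profit = €454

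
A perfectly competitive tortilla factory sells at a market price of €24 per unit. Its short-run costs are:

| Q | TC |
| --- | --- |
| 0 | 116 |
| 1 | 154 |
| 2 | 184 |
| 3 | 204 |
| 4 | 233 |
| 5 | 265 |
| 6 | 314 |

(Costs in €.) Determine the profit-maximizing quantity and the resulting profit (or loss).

Q = 0 (shut down); profit = -€116

Compute π = P·Q − TC at each output: Q=0: -116; Q=1: -130; Q=2: -136; Q=3: -132; Q=4: -137; Q=5: -145; Q=6: -170.
Profit is highest at Q = 0. Equivalently, the lowest AVC in the table is 117/4 ≈ €29.25 at Q = 4, and P = €24 falls below it — price never covers variable cost, so the firm shuts down and loses only its fixed cost.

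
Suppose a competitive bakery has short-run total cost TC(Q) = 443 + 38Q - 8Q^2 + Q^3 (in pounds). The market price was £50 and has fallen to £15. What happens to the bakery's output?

Output falls from 6 to 0 (the firm shuts down)

AVC = 38 - 8Q + Q^2, minimized at Q = 4 where min AVC = £22. MC = 38 - 16Q + 3Q^2.
At P = £50 ≥ min AVC, set P = MC on the rising branch: Q = 6.
At P = £15 < min AVC = £22, price no longer covers variable cost at any output, so the firm shuts down: Q = 0.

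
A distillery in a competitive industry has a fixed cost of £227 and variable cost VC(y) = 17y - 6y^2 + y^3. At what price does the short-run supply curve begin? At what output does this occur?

£8 per unit, at y = 3

Short-run supply begins at min AVC. From VC = 17y - 6y^2 + y^3, AVC = 17 - 6y + y^2.
At the minimum of AVC, MC = AVC. MC = 17 - 12y + 3y^2; setting MC = AVC gives 2y^2 - 6y = 0, so y = 3. min AVC = 8.
For P < £8 the firm produces nothing.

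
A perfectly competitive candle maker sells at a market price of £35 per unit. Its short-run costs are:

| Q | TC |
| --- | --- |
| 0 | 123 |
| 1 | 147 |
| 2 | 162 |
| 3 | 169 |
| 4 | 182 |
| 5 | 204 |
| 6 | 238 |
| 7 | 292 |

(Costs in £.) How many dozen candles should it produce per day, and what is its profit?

Compute π = P·Q − TC at each output: Q=0: -123; Q=1: -112; Q=2: -92; Q=3: -64; Q=4: -42; Q=5: -29; Q=6: -28; Q=7: -47.
Profit is maximized at Q = 6. AVC there is 115/6 = £19.17 ≤ P, so producing beats shutting down (which would give -£123).

Q = 6; profit = -£28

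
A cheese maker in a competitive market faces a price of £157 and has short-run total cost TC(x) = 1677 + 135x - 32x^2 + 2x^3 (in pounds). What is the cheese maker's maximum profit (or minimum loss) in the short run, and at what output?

Profit = -£225 at x = 11

AVC = 135 - 32x + 2x^2; min AVC = £7 at x = 8. Since P = £157 ≥ min AVC, the firm produces.
With MC = 135 - 64x + 6x^2, P = MC on the upward-sloping part at x* = 11.
TR = 157·11 = 1727. TC = 1677 + 275 = 1952. Profit = 1727 − 1952 = -£225.
By producing, the firm covers all variable cost plus £1452 of fixed cost; shutting down would lose the full £1677.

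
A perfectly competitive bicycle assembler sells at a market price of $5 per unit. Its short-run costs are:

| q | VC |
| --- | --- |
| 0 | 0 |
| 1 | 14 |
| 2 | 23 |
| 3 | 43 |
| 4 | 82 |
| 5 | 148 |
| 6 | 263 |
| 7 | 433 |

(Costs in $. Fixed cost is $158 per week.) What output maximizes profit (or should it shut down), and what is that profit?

Profit at each row (π = 5q − TC): q=0: -158; q=1: -167; q=2: -171; q=3: -186; q=4: -220; q=5: -281; q=6: -391; q=7: -556.
Profit is highest at q = 0. Equivalently, the lowest AVC in the table is 23/2 ≈ $11.50 at q = 2, and P = $5 falls below it — price never covers variable cost, so the firm shuts down and loses only its fixed cost.

q = 0 (shut down); profit = -$158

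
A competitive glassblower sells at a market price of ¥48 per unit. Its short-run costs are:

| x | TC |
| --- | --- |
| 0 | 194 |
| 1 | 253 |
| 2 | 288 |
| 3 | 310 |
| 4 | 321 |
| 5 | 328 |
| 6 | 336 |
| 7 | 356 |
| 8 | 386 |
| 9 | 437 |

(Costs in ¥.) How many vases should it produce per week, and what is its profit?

Profit at each row (π = 48x − TC): x=0: -194; x=1: -205; x=2: -192; x=3: -166; x=4: -129; x=5: -88; x=6: -48; x=7: -20; x=8: -2; x=9: -5.
Profit is maximized at x = 8. AVC there is 192/8 = ¥24 ≤ P, so producing beats shutting down (which would give -¥194).

x = 8; profit = -¥2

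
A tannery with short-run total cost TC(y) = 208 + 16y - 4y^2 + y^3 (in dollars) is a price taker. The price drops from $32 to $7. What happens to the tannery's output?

Output falls from 4 to 0 (the firm shuts down)

AVC = 16 - 4y + y^2, minimized at y = 2 where min AVC = $12. MC = 16 - 8y + 3y^2.
With P = $32 above the shutdown price, P = MC gives y = 4.
At P = $7 < min AVC = $12, price no longer covers variable cost at any output, so the firm shuts down: y = 0.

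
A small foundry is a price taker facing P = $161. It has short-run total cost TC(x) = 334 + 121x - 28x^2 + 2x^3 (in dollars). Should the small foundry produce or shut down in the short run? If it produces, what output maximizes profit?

Strip out fixed cost: VC = 121x - 28x^2 + 2x^3. Then AVC = 121 - 28x + 2x^2 and MC = 121 - 56x + 6x^2.
AVC hits its minimum where MC = AVC, at x = 7, giving min AVC = 121 - 28·7 + 2·7^2 = $23.
P = $161 exceeds min AVC = $23, so the firm stays open.
Set P = MC: 161 = 121 - 56x + 6x^2 → -40 - 56x + 6x^2 = 0. The roots are x = -2/3 and x = 10; the profit-maximizing output is on the rising part of MC, so x* = 10.
Check: AVC at x = 10 is $41 ≤ P, so revenue covers variable cost.
Profit = P·x − TC = 161·10 − 744 = $866.

Produce at x = 10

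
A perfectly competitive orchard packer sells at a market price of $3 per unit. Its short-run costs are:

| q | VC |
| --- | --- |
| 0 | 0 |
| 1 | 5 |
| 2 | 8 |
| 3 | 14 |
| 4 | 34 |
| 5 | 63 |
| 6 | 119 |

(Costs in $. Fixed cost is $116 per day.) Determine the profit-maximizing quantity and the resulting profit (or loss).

q = 0 (shut down); profit = -$116

Tabulate TR − TC: q=0: -116; q=1: -118; q=2: -118; q=3: -121; q=4: -138; q=5: -164; q=6: -217.
Profit is highest at q = 0. Equivalently, the lowest AVC in the table is 8/2 ≈ $4 at q = 2, and P = $3 falls below it — price never covers variable cost, so the firm shuts down and loses only its fixed cost.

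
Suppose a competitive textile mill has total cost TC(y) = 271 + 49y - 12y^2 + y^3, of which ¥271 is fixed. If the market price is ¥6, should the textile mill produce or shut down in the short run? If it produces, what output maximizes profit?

Shut down

From TC, MC = TC'(y) = 49 - 24y + 3y^2 and AVC = VC/y = 49 - 12y + y^2.
AVC hits its minimum where MC = AVC, at y = 6, giving min AVC = 49 - 12·6 + 6^2 = ¥13.
With P < min AVC (¥6 < ¥13), every unit sold adds to the loss.
Best response: produce nothing and absorb the ¥271 fixed cost.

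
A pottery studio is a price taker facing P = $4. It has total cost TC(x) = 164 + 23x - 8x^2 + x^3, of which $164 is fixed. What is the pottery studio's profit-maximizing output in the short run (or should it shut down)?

Shut down

Variable cost is VC = 23x - 8x^2 + x^3, so AVC = VC/x = 23 - 8x + x^2 and MC = dTC/dx = 23 - 16x + 3x^2.
AVC hits its minimum where MC = AVC, at x = 4, giving min AVC = 23 - 8·4 + 4^2 = $7.
Since P = $4 < min AVC = $7, price fails to cover variable cost at any output.
The firm minimizes its loss by shutting down and losing only its fixed cost of $164.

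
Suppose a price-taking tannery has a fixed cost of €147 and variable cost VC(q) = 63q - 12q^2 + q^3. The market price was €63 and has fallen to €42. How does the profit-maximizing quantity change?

Output falls from 8 to 7

MC = 63 - 24q + 3q^2; the shutdown threshold is min AVC = €27 (at q = 6).
At P = €63 ≥ min AVC, set P = MC on the rising branch: q = 8.
At P = €42 ≥ min AVC, set P = MC: q = 7. The firm stays open but cuts output.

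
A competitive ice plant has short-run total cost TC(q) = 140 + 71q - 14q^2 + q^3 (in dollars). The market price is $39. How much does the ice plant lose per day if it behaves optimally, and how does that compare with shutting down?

AVC = 71 - 14q + q^2 has its minimum $22 at q = 7; price $39 clears that bar, so the firm operates.
MC = 71 - 28q + 3q^2. Setting P = MC and taking the root on the rising branch gives q* = 8.
TR = 39·8 = 312. TC = 140 + 184 = 324. Profit = 312 − 324 = -$12.
That loss of $12 beats the $140 the firm would lose by shutting down; producing recovers $128 of fixed cost.

Profit = -$12 at q = 8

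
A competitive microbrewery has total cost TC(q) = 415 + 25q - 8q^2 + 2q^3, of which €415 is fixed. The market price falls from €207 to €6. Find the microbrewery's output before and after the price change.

Output falls from 7 to 0 (the firm shuts down)

MC = 25 - 16q + 6q^2; the shutdown threshold is min AVC = €17 (at q = 2).
With P = €207 above the shutdown price, P = MC gives q = 7.
At P = €6 < min AVC = €17, price no longer covers variable cost at any output, so the firm shuts down: q = 0.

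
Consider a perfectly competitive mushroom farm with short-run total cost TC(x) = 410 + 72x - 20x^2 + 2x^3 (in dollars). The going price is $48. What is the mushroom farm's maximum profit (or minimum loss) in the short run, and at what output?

Profit = -$266 at x = 6

AVC = 72 - 20x + 2x^2 has its minimum $22 at x = 5; price $48 clears that bar, so the firm operates.
MC = 72 - 40x + 6x^2. Setting P = MC and taking the root on the rising branch gives x* = 6.
TR = 48·6 = 288. TC = 410 + 144 = 554. Profit = 288 − 554 = -$266.
That loss of $266 beats the $410 the firm would lose by shutting down; producing recovers $144 of fixed cost.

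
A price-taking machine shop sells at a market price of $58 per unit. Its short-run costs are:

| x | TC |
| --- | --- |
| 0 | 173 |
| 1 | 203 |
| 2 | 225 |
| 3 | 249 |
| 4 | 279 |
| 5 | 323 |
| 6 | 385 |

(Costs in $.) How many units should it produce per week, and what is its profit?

x = 5; profit = -$33

Compute π = P·x − TC at each output: x=0: -173; x=1: -145; x=2: -109; x=3: -75; x=4: -47; x=5: -33; x=6: -37.
Profit is maximized at x = 5. AVC there is 150/5 = $30 ≤ P, so producing beats shutting down (which would give -$173).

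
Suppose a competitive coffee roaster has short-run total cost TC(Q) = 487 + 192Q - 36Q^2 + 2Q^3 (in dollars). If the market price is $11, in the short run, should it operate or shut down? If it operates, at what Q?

From TC, MC = TC'(Q) = 192 - 72Q + 6Q^2 and AVC = VC/Q = 192 - 36Q + 2Q^2.
AVC hits its minimum where MC = AVC, at Q = 9, giving min AVC = 192 - 36·9 + 2·9^2 = $30.
Since P = $11 < min AVC = $30, price fails to cover variable cost at any output.
Shutting down limits the loss to fixed cost, $487.

Shut down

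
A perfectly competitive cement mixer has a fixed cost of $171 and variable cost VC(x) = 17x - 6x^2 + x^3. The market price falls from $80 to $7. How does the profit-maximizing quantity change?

AVC = 17 - 6x + x^2, minimized at x = 3 where min AVC = $8. MC = 17 - 12x + 3x^2.
At P = $80 ≥ min AVC, set P = MC on the rising branch: x = 7.
At P = $7 < min AVC = $8, price no longer covers variable cost at any output, so the firm shuts down: x = 0.

Output falls from 7 to 0 (the firm shuts down)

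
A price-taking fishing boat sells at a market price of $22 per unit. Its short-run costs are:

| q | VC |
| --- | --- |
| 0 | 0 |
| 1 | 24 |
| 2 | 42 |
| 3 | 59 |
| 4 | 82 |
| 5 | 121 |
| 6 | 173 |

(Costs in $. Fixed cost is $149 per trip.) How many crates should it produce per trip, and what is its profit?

q = 3; profit = -$142

Profit at each row (π = 22q − TC): q=0: -149; q=1: -151; q=2: -147; q=3: -142; q=4: -143; q=5: -160; q=6: -190.
Profit is maximized at q = 3. AVC there is 59/3 = $19.67 ≤ P, so producing beats shutting down (which would give -$149).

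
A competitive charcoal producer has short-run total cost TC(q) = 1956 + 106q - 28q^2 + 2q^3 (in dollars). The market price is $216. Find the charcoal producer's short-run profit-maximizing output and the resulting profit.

Profit = -$20 at q = 11

AVC = 106 - 28q + 2q^2; min AVC = $8 at q = 7. Since P = $216 ≥ min AVC, the firm produces.
MC = 106 - 56q + 6q^2. Setting P = MC and taking the root on the rising branch gives q* = 11.
TR = 216·11 = 2376. TC = 1956 + 440 = 2396. Profit = 2376 − 2396 = -$20.
That loss of $20 beats the $1956 the firm would lose by shutting down; producing recovers $1936 of fixed cost.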